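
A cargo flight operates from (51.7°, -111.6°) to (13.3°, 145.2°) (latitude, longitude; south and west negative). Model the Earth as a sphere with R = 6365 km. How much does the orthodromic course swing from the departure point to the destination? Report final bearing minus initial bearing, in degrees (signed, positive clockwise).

-71.3°

Initial bearing θ₁ = atan2(sin Δλ cos φ₂, cos φ₁ sin φ₂ − sin φ₁ cos φ₂ cos Δλ) = 288.50°
Final bearing θ₂ = (initial bearing from the destination back to the start) + 180° = 217.15°
Δθ = θ₂ − θ₁ = -71.3°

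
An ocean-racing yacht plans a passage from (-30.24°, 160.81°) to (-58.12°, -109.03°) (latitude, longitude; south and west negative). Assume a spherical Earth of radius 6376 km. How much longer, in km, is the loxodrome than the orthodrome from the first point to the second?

436 km

Great circle: cos σ = sin φ₁ sin φ₂ + cos φ₁ cos φ₂ cos Δλ,  σ = 1.1303 rad → d_gc = 7206.8 km
Rhumb line: Δψ = -0.6990, q = Δφ/Δψ = 0.6962, d_rh = R√(Δφ²+q²Δλ²) = 7642.8 km
Excess = 7642.8 − 7206.8 = 436.0 ≈ 436 km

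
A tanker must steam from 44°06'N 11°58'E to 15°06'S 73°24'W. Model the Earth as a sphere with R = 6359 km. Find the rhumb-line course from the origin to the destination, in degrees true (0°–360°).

Δψ = ln[tan(π/4+φ₂/2)/tan(π/4+φ₁/2)] = -1.1260
Δλ = -1.4899 rad (taken the short way round)
course = atan2(Δλ, Δψ) = 232.92°

232.9°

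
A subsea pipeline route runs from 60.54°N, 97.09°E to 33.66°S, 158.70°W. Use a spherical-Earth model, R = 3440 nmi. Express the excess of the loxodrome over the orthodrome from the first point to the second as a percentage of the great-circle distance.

2.3%

Great circle: σ = 2.1933 rad → d_gc = Rσ = 7545.0 nmi
Rhumb: Δφ = -1.6441, Δλ = +1.8188, Δψ = -1.9605, q = Δφ/Δψ = 0.8386 → d_rh = R√(Δφ²+q²Δλ²) = 7714.8 nmi
Excess = (7714.8 − 7545.0) / 7545.0 = 169.8 / 7545.0 = 2.2505% ≈ 2.3%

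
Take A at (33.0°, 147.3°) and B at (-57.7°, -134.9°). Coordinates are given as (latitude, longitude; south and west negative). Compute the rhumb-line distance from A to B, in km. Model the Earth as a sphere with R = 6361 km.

12491 km

Rhumb course C = atan2(Δλ, Δψ) with Δψ = ln[tan(π/4+φ₂/2)/tan(π/4+φ₁/2)] = -1.8500, Δλ = +1.3579 → C = 143.72°
d = R·|Δφ| / |cos C| = 6361·1.58301 / 0.80616 = 12491 km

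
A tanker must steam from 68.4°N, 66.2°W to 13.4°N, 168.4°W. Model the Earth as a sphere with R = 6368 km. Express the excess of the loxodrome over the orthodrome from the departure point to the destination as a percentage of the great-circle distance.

7.7%

Great circle: σ = 1.4305 rad → d_gc = Rσ = 9109.7 km
Rhumb: Δφ = -0.9599, Δλ = -1.7837, Δψ = -1.4207, q = Δφ/Δψ = 0.6757 → d_rh = R√(Δφ²+q²Δλ²) = 9811.7 km
Excess = (9811.7 − 9109.7) / 9109.7 = 702.0 / 9109.7 = 7.71% ≈ 7.7%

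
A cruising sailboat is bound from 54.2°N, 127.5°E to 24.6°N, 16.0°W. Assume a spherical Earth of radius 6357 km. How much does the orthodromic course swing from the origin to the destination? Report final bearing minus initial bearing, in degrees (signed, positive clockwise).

-126.7°

At departure: θ₁ = atan2(sin Δλ cos φ₂, cos φ₁ sin φ₂ − sin φ₁ cos φ₂ cos Δλ) = 327.11°
At arrival: θ₂ = atan2(sin Δλ cos φ₁, −cos φ₂ sin φ₁ + sin φ₂ cos φ₁ cos Δλ) = 200.45°
Δθ = θ₂ − θ₁ = -126.7°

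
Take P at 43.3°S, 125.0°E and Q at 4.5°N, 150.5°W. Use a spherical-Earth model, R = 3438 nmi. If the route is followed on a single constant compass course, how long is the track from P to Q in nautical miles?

Δψ = ln[tan(π/4+φ₂/2)/tan(π/4+φ₁/2)] = +0.9186;  Δφ = +0.8343 rad,  Δλ = +1.4748 rad
q = Δφ/Δψ = 0.9082
d = R·√(Δφ² + q²Δλ²) = 3438·1.57793 = 5425 nmi

5425 nmi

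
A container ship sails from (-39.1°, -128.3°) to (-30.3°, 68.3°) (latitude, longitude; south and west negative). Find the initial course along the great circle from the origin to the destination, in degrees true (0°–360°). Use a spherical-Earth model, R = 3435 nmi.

θ = atan2( sin Δλ·cos φ₂ ,  cos φ₁ sin φ₂ − sin φ₁ cos φ₂ cos Δλ )
  = atan2(-0.2467, -0.9134) = 195.11°

195.1°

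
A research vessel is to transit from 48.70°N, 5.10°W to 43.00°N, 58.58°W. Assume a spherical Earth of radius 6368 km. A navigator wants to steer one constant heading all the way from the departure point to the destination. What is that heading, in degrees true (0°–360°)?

261.3°

Δψ = ln[tan(π/4+φ₂/2)/tan(π/4+φ₁/2)] = -0.1430
Δλ = -0.9334 rad (taken the short way round)
course = atan2(Δλ, Δψ) = 261.29°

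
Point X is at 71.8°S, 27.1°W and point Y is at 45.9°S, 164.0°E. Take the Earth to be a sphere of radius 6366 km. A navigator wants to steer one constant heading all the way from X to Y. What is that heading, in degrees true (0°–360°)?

Meridional parts: M(φ₁)=-1.8315, M(φ₂)=-0.9038 → ΔM = +0.9277;  Δλ = -2.9479 rad
tan C = Δλ / ΔM = -3.1775 → C = 287.47°

287.5°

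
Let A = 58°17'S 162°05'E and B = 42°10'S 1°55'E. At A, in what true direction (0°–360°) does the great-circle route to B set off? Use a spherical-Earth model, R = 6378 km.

194.9°

θ = atan2( sin Δλ·cos φ₂ ,  cos φ₁ sin φ₂ − sin φ₁ cos φ₂ cos Δλ )
  = atan2(-0.2515, -0.9460) = 194.89°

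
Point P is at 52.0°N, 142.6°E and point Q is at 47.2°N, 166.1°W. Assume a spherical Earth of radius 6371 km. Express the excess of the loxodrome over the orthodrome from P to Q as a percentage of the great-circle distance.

2.0%

Great circle: σ = 0.5740 rad → d_gc = Rσ = 3657.0 km
Rhumb: Δφ = -0.0838, Δλ = +0.8954, Δψ = -0.1294, q = Δφ/Δψ = 0.6474 → d_rh = R√(Δφ²+q²Δλ²) = 3731.4 km
Excess = (3731.4 − 3657.0) / 3657.0 = 74.4 / 3657.0 = 2.03% ≈ 2.0%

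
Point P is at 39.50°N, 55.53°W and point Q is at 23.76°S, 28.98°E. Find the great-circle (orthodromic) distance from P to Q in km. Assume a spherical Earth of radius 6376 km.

11226 km

Haversine: a = sin²(Δφ/2)+cos φ₁ cos φ₂ sin²(Δλ/2) = 0.59436;  σ = 2·atan2(√a,√(1−a))
σ = 100.878° → d = Rσ = 6376·1.76065 = 11226 km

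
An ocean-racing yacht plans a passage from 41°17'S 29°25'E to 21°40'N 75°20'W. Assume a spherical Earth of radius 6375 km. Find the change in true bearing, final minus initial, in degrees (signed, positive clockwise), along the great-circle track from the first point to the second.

At departure: θ₁ = atan2(sin Δλ cos φ₂, cos φ₁ sin φ₂ − sin φ₁ cos φ₂ cos Δλ) = 277.69°
At arrival: θ₂ = atan2(sin Δλ cos φ₁, −cos φ₂ sin φ₁ + sin φ₂ cos φ₁ cos Δλ) = 306.74°
Δθ = θ₂ − θ₁ = +29.1°

+29.1°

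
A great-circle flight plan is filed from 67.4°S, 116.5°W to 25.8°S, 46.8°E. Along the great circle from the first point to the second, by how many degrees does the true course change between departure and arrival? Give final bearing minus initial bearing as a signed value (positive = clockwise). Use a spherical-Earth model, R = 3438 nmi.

Initial bearing θ₁ = atan2(sin Δλ cos φ₂, cos φ₁ sin φ₂ − sin φ₁ cos φ₂ cos Δλ) = 164.97°
Final bearing θ₂ = (initial bearing from the destination back to the start) + 180° = 6.36°
Δθ = θ₂ − θ₁ = -158.6°

-158.6°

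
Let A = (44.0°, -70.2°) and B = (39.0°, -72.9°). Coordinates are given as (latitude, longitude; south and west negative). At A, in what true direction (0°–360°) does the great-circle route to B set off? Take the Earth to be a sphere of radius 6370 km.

N = sin Δλ·cos φ₂ = -0.0366;  D = cos φ₁ sin φ₂ − sin φ₁ cos φ₂ cos Δλ = -0.0866
initial course = atan2(N, D) = 202.93°

202.9°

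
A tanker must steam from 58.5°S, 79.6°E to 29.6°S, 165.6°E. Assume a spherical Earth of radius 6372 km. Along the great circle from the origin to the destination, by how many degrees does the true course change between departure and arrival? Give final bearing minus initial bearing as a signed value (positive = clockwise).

At departure: θ₁ = atan2(sin Δλ cos φ₂, cos φ₁ sin φ₂ − sin φ₁ cos φ₂ cos Δλ) = 103.38°
At arrival: θ₂ = atan2(sin Δλ cos φ₁, −cos φ₂ sin φ₁ + sin φ₂ cos φ₁ cos Δλ) = 35.77°
Δθ = θ₂ − θ₁ = -67.6°

-67.6°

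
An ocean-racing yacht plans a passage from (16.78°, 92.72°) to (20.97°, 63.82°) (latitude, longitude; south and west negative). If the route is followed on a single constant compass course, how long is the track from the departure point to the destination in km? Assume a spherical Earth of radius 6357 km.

3069 km

Δψ = ln[tan(π/4+φ₂/2)/tan(π/4+φ₁/2)] = +0.0773;  Δφ = +0.0731 rad,  Δλ = -0.5044 rad
q = Δφ/Δψ = 0.9460
d = R·√(Δφ² + q²Δλ²) = 6357·0.48272 = 3069 km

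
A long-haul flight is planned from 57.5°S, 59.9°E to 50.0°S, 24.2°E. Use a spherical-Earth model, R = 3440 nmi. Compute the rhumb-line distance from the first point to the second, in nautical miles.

Rhumb course C = atan2(Δλ, Δψ) with Δψ = ln[tan(π/4+φ₂/2)/tan(π/4+φ₁/2)] = +0.2221, Δλ = -0.6231 → C = 289.62°
d = R·|Δφ| / |cos C| = 3440·0.13090 / 0.33579 = 1341 nmi

1341 nmi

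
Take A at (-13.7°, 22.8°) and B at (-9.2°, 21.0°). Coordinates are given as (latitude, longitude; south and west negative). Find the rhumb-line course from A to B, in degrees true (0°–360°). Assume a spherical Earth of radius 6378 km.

Meridional parts: M(φ₁)=-0.2414, M(φ₂)=-0.1613 → ΔM = +0.0802;  Δλ = -0.0314 rad
tan C = Δλ / ΔM = -0.3919 → C = 338.60°

338.6°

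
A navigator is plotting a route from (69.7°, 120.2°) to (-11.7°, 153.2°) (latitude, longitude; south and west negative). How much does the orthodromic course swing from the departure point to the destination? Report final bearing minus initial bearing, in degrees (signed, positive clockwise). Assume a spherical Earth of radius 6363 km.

+21.5°

At departure: θ₁ = atan2(sin Δλ cos φ₂, cos φ₁ sin φ₂ − sin φ₁ cos φ₂ cos Δλ) = 147.61°
At arrival: θ₂ = atan2(sin Δλ cos φ₁, −cos φ₂ sin φ₁ + sin φ₂ cos φ₁ cos Δλ) = 169.06°
Δθ = θ₂ − θ₁ = +21.5°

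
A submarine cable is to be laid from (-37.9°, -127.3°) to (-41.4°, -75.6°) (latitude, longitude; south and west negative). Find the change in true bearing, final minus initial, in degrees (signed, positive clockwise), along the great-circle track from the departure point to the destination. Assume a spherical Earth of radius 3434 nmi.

-34.4°

At departure: θ₁ = atan2(sin Δλ cos φ₂, cos φ₁ sin φ₂ − sin φ₁ cos φ₂ cos Δλ) = 111.87°
At arrival: θ₂ = atan2(sin Δλ cos φ₁, −cos φ₂ sin φ₁ + sin φ₂ cos φ₁ cos Δλ) = 77.49°
Δθ = θ₂ − θ₁ = -34.4°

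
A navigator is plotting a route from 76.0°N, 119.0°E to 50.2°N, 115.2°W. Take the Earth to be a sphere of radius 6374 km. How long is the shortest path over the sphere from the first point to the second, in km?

Haversine: a = sin²(Δφ/2)+cos φ₁ cos φ₂ sin²(Δλ/2) = 0.17256;  σ = 2·atan2(√a,√(1−a))
σ = 49.090° → d = Rσ = 6374·0.85678 = 5461 km

5461 km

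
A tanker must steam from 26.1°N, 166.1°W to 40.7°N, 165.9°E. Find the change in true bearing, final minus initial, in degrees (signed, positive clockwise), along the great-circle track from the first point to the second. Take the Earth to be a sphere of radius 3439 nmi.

Initial bearing θ₁ = atan2(sin Δλ cos φ₂, cos φ₁ sin φ₂ − sin φ₁ cos φ₂ cos Δλ) = 309.28°
Final bearing θ₂ = (initial bearing from the destination back to the start) + 180° = 293.52°
Δθ = θ₂ − θ₁ = -15.8°

-15.8°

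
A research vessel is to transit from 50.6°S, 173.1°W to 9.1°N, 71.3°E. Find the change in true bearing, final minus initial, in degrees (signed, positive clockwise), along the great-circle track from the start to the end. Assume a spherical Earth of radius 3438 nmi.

At departure: θ₁ = atan2(sin Δλ cos φ₂, cos φ₁ sin φ₂ − sin φ₁ cos φ₂ cos Δλ) = 255.56°
At arrival: θ₂ = atan2(sin Δλ cos φ₁, −cos φ₂ sin φ₁ + sin φ₂ cos φ₁ cos Δλ) = 321.50°
Δθ = θ₂ − θ₁ = +65.9°

+65.9°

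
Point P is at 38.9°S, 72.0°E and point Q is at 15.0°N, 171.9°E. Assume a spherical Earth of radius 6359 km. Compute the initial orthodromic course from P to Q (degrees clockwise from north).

84.2°

N = sin Δλ·cos φ₂ = +0.9515;  D = cos φ₁ sin φ₂ − sin φ₁ cos φ₂ cos Δλ = +0.0971
initial course = atan2(N, D) = 84.17°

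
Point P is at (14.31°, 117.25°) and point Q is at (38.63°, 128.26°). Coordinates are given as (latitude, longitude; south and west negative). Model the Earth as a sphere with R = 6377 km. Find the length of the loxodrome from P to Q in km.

2916 km

Δψ = ln[tan(π/4+φ₂/2)/tan(π/4+φ₁/2)] = +0.4796;  Δφ = +0.4245 rad,  Δλ = +0.1922 rad
q = Δφ/Δψ = 0.8850
d = R·√(Δφ² + q²Δλ²) = 6377·0.45727 = 2916 km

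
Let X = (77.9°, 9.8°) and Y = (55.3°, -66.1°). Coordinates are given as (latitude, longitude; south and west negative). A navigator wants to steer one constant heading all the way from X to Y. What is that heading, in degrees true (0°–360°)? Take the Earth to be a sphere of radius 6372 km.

230.8°

Δψ = ln[tan(π/4+φ₂/2)/tan(π/4+φ₁/2)] = -1.0810
Δλ = -1.3247 rad (taken the short way round)
course = atan2(Δλ, Δψ) = 230.78°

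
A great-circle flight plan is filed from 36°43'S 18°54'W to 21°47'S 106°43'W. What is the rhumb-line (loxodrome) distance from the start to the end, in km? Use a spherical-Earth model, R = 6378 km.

8651 km

Rhumb course C = atan2(Δλ, Δψ) with Δψ = ln[tan(π/4+φ₂/2)/tan(π/4+φ₁/2)] = +0.3001, Δλ = -1.5327 → C = 281.08°
d = R·|Δφ| / |cos C| = 6378·0.26064 / 0.19216 = 8651 km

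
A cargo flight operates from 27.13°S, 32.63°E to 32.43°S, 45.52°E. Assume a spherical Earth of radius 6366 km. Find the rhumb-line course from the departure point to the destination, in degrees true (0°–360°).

115.4°

Δψ = ln[tan(π/4+φ₂/2)/tan(π/4+φ₁/2)] = -0.1066
Δλ = +0.2250 rad (taken the short way round)
course = atan2(Δλ, Δψ) = 115.36°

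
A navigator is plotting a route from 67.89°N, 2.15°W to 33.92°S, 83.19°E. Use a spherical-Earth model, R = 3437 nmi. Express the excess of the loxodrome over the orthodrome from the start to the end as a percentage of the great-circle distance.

Great circle: σ = 2.0847 rad → d_gc = Rσ = 7165.3 nmi
Rhumb: Δφ = -1.7769, Δλ = +1.4895, Δψ = -2.2628, q = Δφ/Δψ = 0.7853 → d_rh = R√(Δφ²+q²Δλ²) = 7311.6 nmi
Excess = (7311.6 − 7165.3) / 7165.3 = 146.3 / 7165.3 = 2.04% ≈ 2.0%

2.0%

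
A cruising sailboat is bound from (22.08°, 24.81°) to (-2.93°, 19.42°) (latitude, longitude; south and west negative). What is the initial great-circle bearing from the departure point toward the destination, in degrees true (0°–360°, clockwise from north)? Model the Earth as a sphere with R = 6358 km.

192.6°

θ = atan2( sin Δλ·cos φ₂ ,  cos φ₁ sin φ₂ − sin φ₁ cos φ₂ cos Δλ )
  = atan2(-0.0938, -0.4211) = 192.56°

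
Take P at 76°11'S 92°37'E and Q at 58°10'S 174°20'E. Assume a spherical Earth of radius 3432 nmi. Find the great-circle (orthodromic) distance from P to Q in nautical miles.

cos σ = sin φ₁ sin φ₂ + cos φ₁ cos φ₂ cos Δλ
      = sin(-76.18°)sin(-58.17°) + cos(-76.18°)cos(-58.17°)cos(81.72°) = 0.8432
σ = 32.526° → d = Rσ = 3432·0.56768 = 1948 nmi

1948 nmi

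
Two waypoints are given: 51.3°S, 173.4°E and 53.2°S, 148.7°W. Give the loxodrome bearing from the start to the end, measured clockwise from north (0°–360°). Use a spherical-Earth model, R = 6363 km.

Δψ = ln[tan(π/4+φ₂/2)/tan(π/4+φ₁/2)] = -0.0542
Δλ = +0.6615 rad (taken the short way round)
course = atan2(Δλ, Δψ) = 94.68°

94.7°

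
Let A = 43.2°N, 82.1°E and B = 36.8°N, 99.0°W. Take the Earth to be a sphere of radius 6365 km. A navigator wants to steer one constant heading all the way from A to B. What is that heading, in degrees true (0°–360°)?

Meridional parts: M(φ₁)=+0.8376, M(φ₂)=+0.6916 → ΔM = -0.1460;  Δλ = +3.1224 rad
tan C = Δλ / ΔM = -21.3865 → C = 92.68°

92.7°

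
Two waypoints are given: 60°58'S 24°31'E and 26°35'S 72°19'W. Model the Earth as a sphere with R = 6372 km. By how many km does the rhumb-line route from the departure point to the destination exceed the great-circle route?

Great circle: cos σ = sin φ₁ sin φ₂ + cos φ₁ cos φ₂ cos Δλ,  σ = 1.2243 rad → d_gc = 7801.1 km
Rhumb line: Δψ = +0.8696, q = Δφ/Δψ = 0.6901, d_rh = R√(Δφ²+q²Δλ²) = 8357.4 km
Excess = 8357.4 − 7801.1 = 556.3 ≈ 556 km

556 km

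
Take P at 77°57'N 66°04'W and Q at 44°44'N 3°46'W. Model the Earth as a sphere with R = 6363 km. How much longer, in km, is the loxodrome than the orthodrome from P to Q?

176 km

Great circle: cos σ = sin φ₁ sin φ₂ + cos φ₁ cos φ₂ cos Δλ,  σ = 0.7117 rad → d_gc = 4528.7 km
Rhumb line: Δψ = -1.3738, q = Δφ/Δψ = 0.4220, d_rh = R√(Δφ²+q²Δλ²) = 4704.5 km
Excess = 4704.5 − 4528.7 = 175.8 ≈ 176 km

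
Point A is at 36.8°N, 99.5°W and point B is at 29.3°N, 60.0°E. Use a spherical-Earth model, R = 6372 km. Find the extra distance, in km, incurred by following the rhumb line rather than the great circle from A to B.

2510 km

Great circle: cos σ = sin φ₁ sin φ₂ + cos φ₁ cos φ₂ cos Δλ,  σ = 1.9401 rad → d_gc = 12362.0 km
Rhumb line: Δψ = -0.1564, q = Δφ/Δψ = 0.8371, d_rh = R√(Δφ²+q²Δλ²) = 14872.0 km
Excess = 14872.0 − 12362.0 = 2510.0 ≈ 2510 km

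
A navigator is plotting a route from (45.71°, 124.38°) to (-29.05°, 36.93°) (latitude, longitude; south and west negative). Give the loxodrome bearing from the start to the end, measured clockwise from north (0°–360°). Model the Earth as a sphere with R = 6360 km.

Meridional parts: M(φ₁)=+0.8990, M(φ₂)=-0.5303 → ΔM = -1.4293;  Δλ = -1.5263 rad
tan C = Δλ / ΔM = +1.0679 → C = 226.88°

226.9°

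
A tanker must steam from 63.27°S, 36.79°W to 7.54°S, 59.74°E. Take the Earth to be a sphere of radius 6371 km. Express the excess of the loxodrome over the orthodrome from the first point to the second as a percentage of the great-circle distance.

Great circle: σ = 1.5043 rad → d_gc = Rσ = 9583.6 km
Rhumb: Δφ = +0.9727, Δλ = +1.6848, Δψ = +1.3052, q = Δφ/Δψ = 0.7452 → d_rh = R√(Δφ²+q²Δλ²) = 10118.4 km
Excess = (10118.4 − 9583.6) / 9583.6 = 534.8 / 9583.6 = 5.58% ≈ 5.6%

5.6%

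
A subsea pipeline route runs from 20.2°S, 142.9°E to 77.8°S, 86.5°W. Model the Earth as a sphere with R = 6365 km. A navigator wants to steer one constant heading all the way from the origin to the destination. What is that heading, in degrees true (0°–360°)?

129.5°

Meridional parts: M(φ₁)=-0.3601, M(φ₂)=-2.2361 → ΔM = -1.8761;  Δλ = +2.2794 rad
tan C = Δλ / ΔM = -1.2150 → C = 129.46°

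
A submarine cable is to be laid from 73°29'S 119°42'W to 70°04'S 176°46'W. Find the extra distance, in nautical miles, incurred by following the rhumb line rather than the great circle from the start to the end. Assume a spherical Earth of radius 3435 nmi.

40 nmi

Great circle: cos σ = sin φ₁ sin φ₂ + cos φ₁ cos φ₂ cos Δλ,  σ = 0.3045 rad → d_gc = 1046.0 nmi
Rhumb line: Δψ = +0.1912, q = Δφ/Δψ = 0.3118, d_rh = R√(Δφ²+q²Δλ²) = 1086.4 nmi
Excess = 1086.4 − 1046.0 = 40.4 ≈ 40 nmi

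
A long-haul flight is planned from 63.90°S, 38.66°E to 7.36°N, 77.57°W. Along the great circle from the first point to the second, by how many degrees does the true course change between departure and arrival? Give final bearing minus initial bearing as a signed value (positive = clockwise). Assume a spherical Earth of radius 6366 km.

Initial bearing θ₁ = atan2(sin Δλ cos φ₂, cos φ₁ sin φ₂ − sin φ₁ cos φ₂ cos Δλ) = 249.24°
Final bearing θ₂ = (initial bearing from the destination back to the start) + 180° = 335.49°
Δθ = θ₂ − θ₁ = +86.3°

+86.3°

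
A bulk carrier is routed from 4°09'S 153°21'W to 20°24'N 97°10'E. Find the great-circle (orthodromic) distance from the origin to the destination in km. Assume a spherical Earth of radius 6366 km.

cos σ = sin φ₁ sin φ₂ + cos φ₁ cos φ₂ cos Δλ
      = sin(-4.15°)sin(20.40°) + cos(-4.15°)cos(20.40°)cos(-109.48°) = -0.3370
σ = 109.695° → d = Rσ = 6366·1.91455 = 12188 km

12188 km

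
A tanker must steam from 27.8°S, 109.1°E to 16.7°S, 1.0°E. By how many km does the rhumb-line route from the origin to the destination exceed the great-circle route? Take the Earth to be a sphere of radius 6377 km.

338 km

Great circle: cos σ = sin φ₁ sin φ₂ + cos φ₁ cos φ₂ cos Δλ,  σ = 1.7004 rad → d_gc = 10843.2 km
Rhumb line: Δψ = +0.2098, q = Δφ/Δψ = 0.9236, d_rh = R√(Δφ²+q²Δλ²) = 11180.8 km
Excess = 11180.8 − 10843.2 = 337.6 ≈ 338 km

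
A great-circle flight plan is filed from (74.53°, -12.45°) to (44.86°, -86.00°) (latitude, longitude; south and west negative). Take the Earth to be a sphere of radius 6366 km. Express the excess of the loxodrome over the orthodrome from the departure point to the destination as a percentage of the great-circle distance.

Great circle: σ = 0.7475 rad → d_gc = Rσ = 4758.9 km
Rhumb: Δφ = -0.5178, Δλ = -1.2837, Δψ = -1.1184, q = Δφ/Δψ = 0.4630 → d_rh = R√(Δφ²+q²Δλ²) = 5018.3 km
Excess = (5018.3 − 4758.9) / 4758.9 = 259.4 / 4758.9 = 5.451% ≈ 5.5%

5.5%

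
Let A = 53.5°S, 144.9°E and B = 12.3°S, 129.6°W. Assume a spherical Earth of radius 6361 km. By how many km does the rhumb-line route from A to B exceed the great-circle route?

306 km

Great circle: cos σ = sin φ₁ sin φ₂ + cos φ₁ cos φ₂ cos Δλ,  σ = 1.3522 rad → d_gc = 8601.4 km
Rhumb line: Δψ = +0.8931, q = Δφ/Δψ = 0.8052, d_rh = R√(Δφ²+q²Δλ²) = 8907.0 km
Excess = 8907.0 − 8601.4 = 305.6 ≈ 306 km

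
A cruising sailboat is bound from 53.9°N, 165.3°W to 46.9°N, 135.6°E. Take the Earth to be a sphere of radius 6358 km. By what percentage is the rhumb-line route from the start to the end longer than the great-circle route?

Great circle: σ = 0.6490 rad → d_gc = Rσ = 4126.2 km
Rhumb: Δφ = -0.1222, Δλ = -1.0315, Δψ = -0.1921, q = Δφ/Δψ = 0.6359 → d_rh = R√(Δφ²+q²Δλ²) = 4241.9 km
Excess = (4241.9 − 4126.2) / 4126.2 = 115.7 / 4126.2 = 2.80% ≈ 2.8%

2.8%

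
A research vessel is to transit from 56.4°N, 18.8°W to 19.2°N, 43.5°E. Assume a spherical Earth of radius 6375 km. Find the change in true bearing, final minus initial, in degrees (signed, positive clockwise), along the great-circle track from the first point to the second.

Initial bearing θ₁ = atan2(sin Δλ cos φ₂, cos φ₁ sin φ₂ − sin φ₁ cos φ₂ cos Δλ) = 102.39°
Final bearing θ₂ = (initial bearing from the destination back to the start) + 180° = 145.09°
Δθ = θ₂ − θ₁ = +42.7°

+42.7°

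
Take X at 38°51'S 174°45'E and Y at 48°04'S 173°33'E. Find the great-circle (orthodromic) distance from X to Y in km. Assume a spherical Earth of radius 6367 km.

1029 km

Haversine: a = sin²(Δφ/2)+cos φ₁ cos φ₂ sin²(Δλ/2) = 0.00651;  σ = 2·atan2(√a,√(1−a))
σ = 9.257° → d = Rσ = 6367·0.16157 = 1029 km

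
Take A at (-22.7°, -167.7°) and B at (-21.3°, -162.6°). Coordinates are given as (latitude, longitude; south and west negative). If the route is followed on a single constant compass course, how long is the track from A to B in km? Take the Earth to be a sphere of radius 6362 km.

548 km

Rhumb course C = atan2(Δλ, Δψ) with Δψ = ln[tan(π/4+φ₂/2)/tan(π/4+φ₁/2)] = +0.0264, Δλ = +0.0890 → C = 73.51°
d = R·|Δφ| / |cos C| = 6362·0.02443 / 0.28390 = 548 km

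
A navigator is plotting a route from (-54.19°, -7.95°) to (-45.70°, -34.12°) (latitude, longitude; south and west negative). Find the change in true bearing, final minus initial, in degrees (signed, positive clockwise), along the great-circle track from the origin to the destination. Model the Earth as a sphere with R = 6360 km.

+20.2°

Initial bearing θ₁ = atan2(sin Δλ cos φ₂, cos φ₁ sin φ₂ − sin φ₁ cos φ₂ cos Δλ) = 286.21°
Final bearing θ₂ = (initial bearing from the destination back to the start) + 180° = 306.44°
Δθ = θ₂ − θ₁ = +20.2°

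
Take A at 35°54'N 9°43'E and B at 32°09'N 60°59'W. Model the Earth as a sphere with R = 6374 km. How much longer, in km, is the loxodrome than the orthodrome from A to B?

144 km

Great circle: cos σ = sin φ₁ sin φ₂ + cos φ₁ cos φ₂ cos Δλ,  σ = 1.0019 rad → d_gc = 6386.1 km
Rhumb line: Δψ = -0.0790, q = Δφ/Δψ = 0.8285, d_rh = R√(Δφ²+q²Δλ²) = 6529.7 km
Excess = 6529.7 − 6386.1 = 143.6 ≈ 144 km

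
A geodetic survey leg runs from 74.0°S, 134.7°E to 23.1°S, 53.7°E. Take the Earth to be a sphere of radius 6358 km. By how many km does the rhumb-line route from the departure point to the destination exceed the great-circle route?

396 km

Great circle: cos σ = sin φ₁ sin φ₂ + cos φ₁ cos φ₂ cos Δλ,  σ = 1.1409 rad → d_gc = 7253.7 km
Rhumb line: Δψ = +1.5477, q = Δφ/Δψ = 0.5740, d_rh = R√(Δφ²+q²Δλ²) = 7649.9 km
Excess = 7649.9 − 7253.7 = 396.2 ≈ 396 km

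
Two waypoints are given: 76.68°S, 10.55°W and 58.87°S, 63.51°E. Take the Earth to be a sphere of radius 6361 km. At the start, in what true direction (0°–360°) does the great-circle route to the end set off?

96.8°

N = sin Δλ·cos φ₂ = +0.4971;  D = cos φ₁ sin φ₂ − sin φ₁ cos φ₂ cos Δλ = -0.0591
initial course = atan2(N, D) = 96.77°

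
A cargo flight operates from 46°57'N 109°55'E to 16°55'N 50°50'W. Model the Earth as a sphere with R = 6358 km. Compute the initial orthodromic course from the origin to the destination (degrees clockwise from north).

339.8°

N = sin Δλ·cos φ₂ = -0.3154;  D = cos φ₁ sin φ₂ − sin φ₁ cos φ₂ cos Δλ = +0.8587
initial course = atan2(N, D) = 339.83°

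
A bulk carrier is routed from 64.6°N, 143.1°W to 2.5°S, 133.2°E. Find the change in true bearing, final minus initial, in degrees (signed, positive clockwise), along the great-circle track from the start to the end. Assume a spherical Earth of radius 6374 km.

-58.0°

Initial bearing θ₁ = atan2(sin Δλ cos φ₂, cos φ₁ sin φ₂ − sin φ₁ cos φ₂ cos Δλ) = 263.24°
Final bearing θ₂ = (initial bearing from the destination back to the start) + 180° = 205.24°
Δθ = θ₂ − θ₁ = -58.0°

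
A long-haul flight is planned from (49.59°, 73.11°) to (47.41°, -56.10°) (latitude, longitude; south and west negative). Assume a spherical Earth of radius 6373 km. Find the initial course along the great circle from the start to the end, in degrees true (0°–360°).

θ = atan2( sin Δλ·cos φ₂ ,  cos φ₁ sin φ₂ − sin φ₁ cos φ₂ cos Δλ )
  = atan2(-0.5244, +0.8030) = 326.86°

326.9°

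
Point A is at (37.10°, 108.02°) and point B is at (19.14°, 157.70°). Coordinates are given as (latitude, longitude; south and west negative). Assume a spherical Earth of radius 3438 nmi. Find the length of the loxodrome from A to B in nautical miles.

Δψ = ln[tan(π/4+φ₂/2)/tan(π/4+φ₁/2)] = -0.3577;  Δφ = -0.3135 rad,  Δλ = +0.8671 rad
q = Δφ/Δψ = 0.8763
d = R·√(Δφ² + q²Δλ²) = 3438·0.82191 = 2826 nmi

2826 nmi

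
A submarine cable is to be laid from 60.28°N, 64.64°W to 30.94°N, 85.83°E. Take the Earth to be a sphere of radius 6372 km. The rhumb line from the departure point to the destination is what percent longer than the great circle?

Great circle: σ = 1.4942 rad → d_gc = Rσ = 9521.0 km
Rhumb: Δφ = -0.5121, Δλ = +2.6262, Δψ = -0.7584, q = Δφ/Δψ = 0.6752 → d_rh = R√(Δφ²+q²Δλ²) = 11760.3 km
Excess = (11760.3 − 9521.0) / 9521.0 = 2239.3 / 9521.0 = 23.52% ≈ 23.5%

23.5%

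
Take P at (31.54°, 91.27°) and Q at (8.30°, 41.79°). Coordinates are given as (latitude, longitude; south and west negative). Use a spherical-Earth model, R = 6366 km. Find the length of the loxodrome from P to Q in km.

5738 km

Rhumb course C = atan2(Δλ, Δψ) with Δψ = ln[tan(π/4+φ₂/2)/tan(π/4+φ₁/2)] = -0.4352, Δλ = -0.8636 → C = 243.25°
d = R·|Δφ| / |cos C| = 6366·0.40561 / 0.45004 = 5738 km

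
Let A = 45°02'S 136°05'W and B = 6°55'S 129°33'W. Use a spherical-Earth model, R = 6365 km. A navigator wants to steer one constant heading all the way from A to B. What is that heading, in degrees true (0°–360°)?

8.5°

Δψ = ln[tan(π/4+φ₂/2)/tan(π/4+φ₁/2)] = +0.7612
Δλ = +0.1140 rad (taken the short way round)
course = atan2(Δλ, Δψ) = 8.52°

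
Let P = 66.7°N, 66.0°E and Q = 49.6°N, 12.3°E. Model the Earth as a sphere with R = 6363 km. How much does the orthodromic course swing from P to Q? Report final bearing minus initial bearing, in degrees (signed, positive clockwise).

-47.0°

Initial bearing θ₁ = atan2(sin Δλ cos φ₂, cos φ₁ sin φ₂ − sin φ₁ cos φ₂ cos Δλ) = 264.40°
Final bearing θ₂ = (initial bearing from the destination back to the start) + 180° = 217.40°
Δθ = θ₂ − θ₁ = -47.0°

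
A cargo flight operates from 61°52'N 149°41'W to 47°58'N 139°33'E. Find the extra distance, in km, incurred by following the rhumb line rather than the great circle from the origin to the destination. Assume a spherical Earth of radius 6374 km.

209 km

Great circle: cos σ = sin φ₁ sin φ₂ + cos φ₁ cos φ₂ cos Δλ,  σ = 0.7090 rad → d_gc = 4519.3 km
Rhumb line: Δψ = -0.4274, q = Δφ/Δψ = 0.5676, d_rh = R√(Δφ²+q²Δλ²) = 4728.2 km
Excess = 4728.2 − 4519.3 = 208.9 ≈ 209 km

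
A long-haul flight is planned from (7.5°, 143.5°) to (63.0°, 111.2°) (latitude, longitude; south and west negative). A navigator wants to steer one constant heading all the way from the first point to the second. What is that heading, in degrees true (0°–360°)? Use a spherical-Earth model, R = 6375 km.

336.5°

Δψ = ln[tan(π/4+φ₂/2)/tan(π/4+φ₁/2)] = +1.2955
Δλ = -0.5637 rad (taken the short way round)
course = atan2(Δλ, Δψ) = 336.48°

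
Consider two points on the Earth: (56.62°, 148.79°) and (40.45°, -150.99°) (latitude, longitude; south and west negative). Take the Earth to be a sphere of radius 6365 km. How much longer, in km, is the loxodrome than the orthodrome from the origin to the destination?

Great circle: cos σ = sin φ₁ sin φ₂ + cos φ₁ cos φ₂ cos Δλ,  σ = 0.7232 rad → d_gc = 4603.0 km
Rhumb line: Δψ = -0.4314, q = Δφ/Δψ = 0.6543, d_rh = R√(Δφ²+q²Δλ²) = 4731.1 km
Excess = 4731.1 − 4603.0 = 128.1 ≈ 128 km

128 km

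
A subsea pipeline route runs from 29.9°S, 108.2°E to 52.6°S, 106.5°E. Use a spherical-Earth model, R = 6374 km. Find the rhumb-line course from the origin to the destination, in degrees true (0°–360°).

Δψ = ln[tan(π/4+φ₂/2)/tan(π/4+φ₁/2)] = -0.5360
Δλ = -0.0297 rad (taken the short way round)
course = atan2(Δλ, Δψ) = 183.17°

183.2°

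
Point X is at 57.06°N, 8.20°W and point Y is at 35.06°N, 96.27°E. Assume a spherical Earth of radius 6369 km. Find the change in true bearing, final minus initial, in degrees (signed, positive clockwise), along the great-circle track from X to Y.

Initial bearing θ₁ = atan2(sin Δλ cos φ₂, cos φ₁ sin φ₂ − sin φ₁ cos φ₂ cos Δλ) = 58.59°
Final bearing θ₂ = (initial bearing from the destination back to the start) + 180° = 145.46°
Δθ = θ₂ − θ₁ = +86.9°

+86.9°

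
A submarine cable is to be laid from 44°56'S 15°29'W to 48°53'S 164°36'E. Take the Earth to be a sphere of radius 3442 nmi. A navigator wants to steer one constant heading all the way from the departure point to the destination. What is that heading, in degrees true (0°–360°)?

Meridional parts: M(φ₁)=-0.8797, M(φ₂)=-0.9807 → ΔM = -0.1010;  Δλ = -3.1401 rad
tan C = Δλ / ΔM = +31.0970 → C = 268.16°

268.2°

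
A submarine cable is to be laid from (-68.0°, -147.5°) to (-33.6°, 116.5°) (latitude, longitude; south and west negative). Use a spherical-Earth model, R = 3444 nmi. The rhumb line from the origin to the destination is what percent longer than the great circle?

Great circle: σ = 1.0696 rad → d_gc = Rσ = 3683.7 nmi
Rhumb: Δφ = +0.6004, Δλ = -1.6755, Δψ = +1.0147, q = Δφ/Δψ = 0.5917 → d_rh = R√(Δφ²+q²Δλ²) = 3991.7 nmi
Excess = (3991.7 − 3683.7) / 3683.7 = 308.0 / 3683.7 = 8.36% ≈ 8.4%

8.4%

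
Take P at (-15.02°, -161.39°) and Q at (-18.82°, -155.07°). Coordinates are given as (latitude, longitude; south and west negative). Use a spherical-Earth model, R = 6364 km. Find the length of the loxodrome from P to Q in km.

Δψ = ln[tan(π/4+φ₂/2)/tan(π/4+φ₁/2)] = -0.0693;  Δφ = -0.0663 rad,  Δλ = +0.1103 rad
q = Δφ/Δψ = 0.9565
d = R·√(Δφ² + q²Δλ²) = 6364·0.12462 = 793 km

793 km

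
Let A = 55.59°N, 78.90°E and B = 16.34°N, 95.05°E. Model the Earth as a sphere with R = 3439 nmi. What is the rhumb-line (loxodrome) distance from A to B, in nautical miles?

Δψ = ln[tan(π/4+φ₂/2)/tan(π/4+φ₁/2)] = -0.8832;  Δφ = -0.6850 rad,  Δλ = +0.2819 rad
q = Δφ/Δψ = 0.7756
d = R·√(Δφ² + q²Δλ²) = 3439·0.71908 = 2473 nmi

2473 nmi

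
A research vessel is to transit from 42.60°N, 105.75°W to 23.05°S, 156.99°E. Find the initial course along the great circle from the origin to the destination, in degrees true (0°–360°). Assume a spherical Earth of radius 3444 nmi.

257.1°

θ = atan2( sin Δλ·cos φ₂ ,  cos φ₁ sin φ₂ − sin φ₁ cos φ₂ cos Δλ )
  = atan2(-0.9128, -0.2095) = 257.07°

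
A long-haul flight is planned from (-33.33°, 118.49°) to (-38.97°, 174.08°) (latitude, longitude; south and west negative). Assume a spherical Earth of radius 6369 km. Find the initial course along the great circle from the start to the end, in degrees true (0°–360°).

N = sin Δλ·cos φ₂ = +0.6414;  D = cos φ₁ sin φ₂ − sin φ₁ cos φ₂ cos Δλ = -0.2841
initial course = atan2(N, D) = 113.89°

113.9°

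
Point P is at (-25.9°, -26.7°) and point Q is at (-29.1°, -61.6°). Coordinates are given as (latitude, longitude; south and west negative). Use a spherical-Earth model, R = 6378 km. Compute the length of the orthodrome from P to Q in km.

3452 km

Haversine: a = sin²(Δφ/2)+cos φ₁ cos φ₂ sin²(Δλ/2) = 0.07146;  σ = 2·atan2(√a,√(1−a))
σ = 31.010° → d = Rσ = 6378·0.54122 = 3452 km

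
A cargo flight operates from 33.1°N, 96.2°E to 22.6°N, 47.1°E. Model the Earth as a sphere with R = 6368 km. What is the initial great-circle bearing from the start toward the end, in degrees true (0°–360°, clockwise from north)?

269.3°

N = sin Δλ·cos φ₂ = -0.6978;  D = cos φ₁ sin φ₂ − sin φ₁ cos φ₂ cos Δλ = -0.0082
initial course = atan2(N, D) = 269.33°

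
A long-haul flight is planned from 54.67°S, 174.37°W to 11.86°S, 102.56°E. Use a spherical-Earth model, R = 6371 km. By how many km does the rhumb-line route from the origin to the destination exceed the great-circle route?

288 km

Great circle: cos σ = sin φ₁ sin φ₂ + cos φ₁ cos φ₂ cos Δλ,  σ = 1.3326 rad → d_gc = 8490.0 km
Rhumb line: Δψ = +0.9357, q = Δφ/Δψ = 0.7985, d_rh = R√(Δφ²+q²Δλ²) = 8778.3 km
Excess = 8778.3 − 8490.0 = 288.3 ≈ 288 km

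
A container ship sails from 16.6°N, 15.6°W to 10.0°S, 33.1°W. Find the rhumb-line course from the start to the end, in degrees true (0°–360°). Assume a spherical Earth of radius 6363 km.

Δψ = ln[tan(π/4+φ₂/2)/tan(π/4+φ₁/2)] = -0.4693
Δλ = -0.3054 rad (taken the short way round)
course = atan2(Δλ, Δψ) = 213.06°

213.1°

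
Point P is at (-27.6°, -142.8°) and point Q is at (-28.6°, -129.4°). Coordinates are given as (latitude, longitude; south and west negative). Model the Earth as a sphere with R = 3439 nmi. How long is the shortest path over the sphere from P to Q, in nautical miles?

712 nmi

Haversine: a = sin²(Δφ/2)+cos φ₁ cos φ₂ sin²(Δλ/2) = 0.01067;  σ = 2·atan2(√a,√(1−a))
σ = 11.856° → d = Rσ = 3439·0.20693 = 712 nmi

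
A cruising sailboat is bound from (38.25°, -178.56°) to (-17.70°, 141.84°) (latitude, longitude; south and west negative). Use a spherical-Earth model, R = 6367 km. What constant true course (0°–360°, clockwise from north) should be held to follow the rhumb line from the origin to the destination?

Meridional parts: M(φ₁)=+0.7235, M(φ₂)=-0.3140 → ΔM = -1.0375;  Δλ = -0.6912 rad
tan C = Δλ / ΔM = +0.6662 → C = 213.67°

213.7°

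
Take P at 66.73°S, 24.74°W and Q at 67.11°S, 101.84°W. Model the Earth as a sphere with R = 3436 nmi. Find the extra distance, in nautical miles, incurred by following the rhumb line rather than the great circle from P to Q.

Great circle: cos σ = sin φ₁ sin φ₂ + cos φ₁ cos φ₂ cos Δλ,  σ = 0.4936 rad → d_gc = 1696.12 nmi
Rhumb line: Δψ = -0.0169, q = Δφ/Δψ = 0.3920, d_rh = R√(Δφ²+q²Δλ²) = 1812.65 nmi
Excess = 1812.65 − 1696.12 = 116.53 ≈ 117 nmi

117 nmi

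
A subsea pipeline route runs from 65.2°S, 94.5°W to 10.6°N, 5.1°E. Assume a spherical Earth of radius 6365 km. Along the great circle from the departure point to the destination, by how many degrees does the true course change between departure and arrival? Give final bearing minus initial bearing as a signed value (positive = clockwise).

-69.0°

Initial bearing θ₁ = atan2(sin Δλ cos φ₂, cos φ₁ sin φ₂ − sin φ₁ cos φ₂ cos Δλ) = 94.23°
Final bearing θ₂ = (initial bearing from the destination back to the start) + 180° = 25.19°
Δθ = θ₂ − θ₁ = -69.0°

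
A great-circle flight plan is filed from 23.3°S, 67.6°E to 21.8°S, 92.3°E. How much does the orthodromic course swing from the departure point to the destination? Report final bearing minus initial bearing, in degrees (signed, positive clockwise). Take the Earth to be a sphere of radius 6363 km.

Initial bearing θ₁ = atan2(sin Δλ cos φ₂, cos φ₁ sin φ₂ − sin φ₁ cos φ₂ cos Δλ) = 91.10°
Final bearing θ₂ = (initial bearing from the destination back to the start) + 180° = 81.50°
Δθ = θ₂ − θ₁ = -9.6°

-9.6°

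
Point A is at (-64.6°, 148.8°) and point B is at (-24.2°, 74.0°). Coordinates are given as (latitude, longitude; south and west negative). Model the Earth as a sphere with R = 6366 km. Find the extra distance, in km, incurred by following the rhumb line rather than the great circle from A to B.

Great circle: cos σ = sin φ₁ sin φ₂ + cos φ₁ cos φ₂ cos Δλ,  σ = 1.0782 rad → d_gc = 6864.1 km
Rhumb line: Δψ = +1.0545, q = Δφ/Δψ = 0.6686, d_rh = R√(Δφ²+q²Δλ²) = 7143.5 km
Excess = 7143.5 − 6864.1 = 279.4 ≈ 279 km

279 km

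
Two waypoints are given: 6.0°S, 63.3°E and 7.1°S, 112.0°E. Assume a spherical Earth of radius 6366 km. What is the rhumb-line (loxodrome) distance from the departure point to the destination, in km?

5377 km

Δψ = ln[tan(π/4+φ₂/2)/tan(π/4+φ₁/2)] = -0.0193;  Δφ = -0.0192 rad,  Δλ = +0.8500 rad
q = Δφ/Δψ = 0.9935
d = R·√(Δφ² + q²Δλ²) = 6366·0.84463 = 5377 km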